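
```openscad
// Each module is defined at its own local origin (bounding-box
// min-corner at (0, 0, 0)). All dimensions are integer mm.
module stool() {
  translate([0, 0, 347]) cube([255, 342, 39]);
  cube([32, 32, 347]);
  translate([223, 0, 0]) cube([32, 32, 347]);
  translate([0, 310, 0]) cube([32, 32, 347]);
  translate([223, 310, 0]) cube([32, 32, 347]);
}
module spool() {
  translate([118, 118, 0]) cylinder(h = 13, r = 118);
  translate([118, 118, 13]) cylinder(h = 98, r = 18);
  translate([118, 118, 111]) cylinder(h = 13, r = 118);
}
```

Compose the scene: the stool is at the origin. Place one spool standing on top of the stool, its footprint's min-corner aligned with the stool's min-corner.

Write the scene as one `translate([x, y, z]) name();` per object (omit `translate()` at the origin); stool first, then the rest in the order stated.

stool();
translate([0, 0, 386]) spool();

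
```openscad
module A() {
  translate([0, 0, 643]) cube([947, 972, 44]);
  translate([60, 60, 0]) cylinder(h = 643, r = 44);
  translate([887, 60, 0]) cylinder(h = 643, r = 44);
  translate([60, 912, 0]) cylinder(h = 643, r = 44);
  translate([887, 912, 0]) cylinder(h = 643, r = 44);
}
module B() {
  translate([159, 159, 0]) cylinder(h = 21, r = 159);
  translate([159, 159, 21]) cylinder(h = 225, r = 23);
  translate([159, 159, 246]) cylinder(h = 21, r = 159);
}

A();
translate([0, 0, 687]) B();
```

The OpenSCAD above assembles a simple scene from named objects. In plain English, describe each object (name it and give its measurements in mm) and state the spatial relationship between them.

A is a table with a 947×972 mm rectangular top, 44 mm thick, top surface at z = 687 mm, supported by four round legs of 88 mm diameter, each leg's bounding box inset 16 mm from the nearest pair of top edges, running from the floor.

B is a spool: two coaxial disc flanges of radius 159 mm and thickness 21 mm, joined by a core cylinder of radius 23 mm and height 225 mm. The lower flange rests on z = 0 and the three cylinders share a vertical axis.

The spool is on top of the table.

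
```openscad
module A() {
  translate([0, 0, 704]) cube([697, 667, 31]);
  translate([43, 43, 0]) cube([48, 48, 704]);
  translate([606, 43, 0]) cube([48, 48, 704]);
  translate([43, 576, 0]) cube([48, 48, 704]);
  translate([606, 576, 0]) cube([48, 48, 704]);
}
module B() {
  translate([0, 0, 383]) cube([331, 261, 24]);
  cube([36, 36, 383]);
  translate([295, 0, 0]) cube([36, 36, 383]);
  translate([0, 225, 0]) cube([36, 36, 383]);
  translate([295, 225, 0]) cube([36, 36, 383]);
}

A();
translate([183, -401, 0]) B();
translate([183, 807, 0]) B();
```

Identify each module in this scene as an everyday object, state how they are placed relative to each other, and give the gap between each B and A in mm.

A is a table. B is a stool. Two stools sit around the table at the −y, +y sides. The gap between each stool and the table is 140 mm.

Each stool's nearest face is 140 mm from the table's bounding box.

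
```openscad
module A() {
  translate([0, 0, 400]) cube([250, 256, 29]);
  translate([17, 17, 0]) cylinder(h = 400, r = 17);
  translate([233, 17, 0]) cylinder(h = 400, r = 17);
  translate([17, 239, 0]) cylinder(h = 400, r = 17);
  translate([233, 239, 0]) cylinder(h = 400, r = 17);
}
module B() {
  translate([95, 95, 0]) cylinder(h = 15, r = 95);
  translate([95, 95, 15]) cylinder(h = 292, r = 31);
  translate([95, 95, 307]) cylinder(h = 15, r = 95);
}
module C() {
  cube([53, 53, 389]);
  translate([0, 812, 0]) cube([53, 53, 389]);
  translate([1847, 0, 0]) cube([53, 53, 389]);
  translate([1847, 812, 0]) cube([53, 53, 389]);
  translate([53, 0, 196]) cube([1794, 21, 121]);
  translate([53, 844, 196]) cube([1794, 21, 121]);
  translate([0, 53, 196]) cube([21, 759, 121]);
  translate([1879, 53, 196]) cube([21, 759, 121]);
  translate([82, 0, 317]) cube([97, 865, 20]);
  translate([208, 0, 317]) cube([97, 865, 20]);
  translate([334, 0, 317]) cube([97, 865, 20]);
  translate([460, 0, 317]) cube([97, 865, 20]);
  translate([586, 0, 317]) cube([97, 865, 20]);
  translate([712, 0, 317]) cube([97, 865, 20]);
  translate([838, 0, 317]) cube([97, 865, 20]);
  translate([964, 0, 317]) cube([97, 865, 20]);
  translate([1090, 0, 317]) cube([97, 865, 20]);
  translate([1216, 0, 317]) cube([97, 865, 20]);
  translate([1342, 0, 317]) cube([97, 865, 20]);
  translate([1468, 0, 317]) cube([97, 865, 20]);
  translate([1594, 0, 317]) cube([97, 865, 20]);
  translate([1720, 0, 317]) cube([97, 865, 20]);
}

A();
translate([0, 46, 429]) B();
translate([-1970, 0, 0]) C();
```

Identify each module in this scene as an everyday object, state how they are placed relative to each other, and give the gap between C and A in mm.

The bed frame's nearest face is 70 mm from the stool's −x face.

A is a stool. B is a spool. C is a bed frame. The spool is on top of the stool. The bed frame is on the floor beside the stool on its −x side. The gap between the bed frame and the stool is 70 mm.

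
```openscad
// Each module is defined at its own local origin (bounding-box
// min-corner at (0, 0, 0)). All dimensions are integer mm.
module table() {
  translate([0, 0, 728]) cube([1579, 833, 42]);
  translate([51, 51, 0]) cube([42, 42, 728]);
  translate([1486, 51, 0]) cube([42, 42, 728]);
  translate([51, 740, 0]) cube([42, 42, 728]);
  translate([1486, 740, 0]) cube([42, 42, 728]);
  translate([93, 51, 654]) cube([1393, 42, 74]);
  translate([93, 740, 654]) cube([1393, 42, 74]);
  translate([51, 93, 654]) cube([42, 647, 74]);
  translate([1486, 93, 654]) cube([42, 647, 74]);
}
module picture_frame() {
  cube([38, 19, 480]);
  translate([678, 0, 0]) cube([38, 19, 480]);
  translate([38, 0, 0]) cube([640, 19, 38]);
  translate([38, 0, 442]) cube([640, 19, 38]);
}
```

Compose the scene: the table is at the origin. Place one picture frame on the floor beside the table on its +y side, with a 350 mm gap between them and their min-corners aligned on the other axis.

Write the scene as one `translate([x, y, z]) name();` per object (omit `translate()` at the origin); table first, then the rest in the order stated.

table();
translate([0, 1183, 0]) picture_frame();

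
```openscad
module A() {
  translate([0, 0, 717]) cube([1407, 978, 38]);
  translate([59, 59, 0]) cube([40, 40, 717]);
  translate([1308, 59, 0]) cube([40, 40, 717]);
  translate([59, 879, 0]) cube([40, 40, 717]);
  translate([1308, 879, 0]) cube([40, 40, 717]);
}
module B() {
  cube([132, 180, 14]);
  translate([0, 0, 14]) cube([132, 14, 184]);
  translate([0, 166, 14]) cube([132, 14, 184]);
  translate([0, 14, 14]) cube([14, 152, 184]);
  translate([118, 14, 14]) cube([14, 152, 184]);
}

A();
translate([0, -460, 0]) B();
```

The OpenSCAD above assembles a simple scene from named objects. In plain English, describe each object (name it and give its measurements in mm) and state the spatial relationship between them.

A is a rectangular dining table. The top is 1407×978×38 mm with its upper surface at z = 755 mm. It stands on four 40×40 mm square legs, each inset 59 mm from the nearest pair of top edges, running from the floor to the underside of the top.

B is an open storage box with external size 132×180×198 mm and wall thickness 14 mm (the base is also 14 mm thick). The base covers the whole footprint; the four walls stand on the base, with the y-facing walls full-width and the x-facing walls fitting between their inner faces.

The open box is on the floor beside the table on its −y side.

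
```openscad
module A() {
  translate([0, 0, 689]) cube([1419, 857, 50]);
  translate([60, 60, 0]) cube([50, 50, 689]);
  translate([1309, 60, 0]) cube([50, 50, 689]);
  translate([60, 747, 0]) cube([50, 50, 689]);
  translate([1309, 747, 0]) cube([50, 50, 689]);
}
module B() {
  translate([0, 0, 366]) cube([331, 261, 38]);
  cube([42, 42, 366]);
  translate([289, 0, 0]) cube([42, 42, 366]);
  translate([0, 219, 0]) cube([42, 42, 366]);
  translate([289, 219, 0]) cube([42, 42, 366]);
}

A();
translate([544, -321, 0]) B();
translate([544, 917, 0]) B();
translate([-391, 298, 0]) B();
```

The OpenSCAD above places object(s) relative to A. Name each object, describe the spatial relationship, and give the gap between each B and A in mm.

Each stool's nearest face is 60 mm from the table's bounding box.

A is a table. B is a stool. Three stools sit around the table at the −y, +y, −x sides. The gap between each stool and the table is 60 mm.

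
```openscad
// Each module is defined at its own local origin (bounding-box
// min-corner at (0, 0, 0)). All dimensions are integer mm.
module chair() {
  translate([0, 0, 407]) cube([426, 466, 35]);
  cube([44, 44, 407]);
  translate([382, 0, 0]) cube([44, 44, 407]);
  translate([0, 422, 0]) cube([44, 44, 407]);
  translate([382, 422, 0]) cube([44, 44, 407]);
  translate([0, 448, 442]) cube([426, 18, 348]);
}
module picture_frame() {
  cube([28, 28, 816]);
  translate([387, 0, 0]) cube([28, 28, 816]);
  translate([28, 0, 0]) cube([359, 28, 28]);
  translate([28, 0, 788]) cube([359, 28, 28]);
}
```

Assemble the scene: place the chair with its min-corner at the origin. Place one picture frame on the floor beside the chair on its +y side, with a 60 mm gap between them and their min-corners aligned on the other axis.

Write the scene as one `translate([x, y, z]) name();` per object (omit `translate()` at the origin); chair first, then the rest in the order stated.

chair();
translate([0, 526, 0]) picture_frame();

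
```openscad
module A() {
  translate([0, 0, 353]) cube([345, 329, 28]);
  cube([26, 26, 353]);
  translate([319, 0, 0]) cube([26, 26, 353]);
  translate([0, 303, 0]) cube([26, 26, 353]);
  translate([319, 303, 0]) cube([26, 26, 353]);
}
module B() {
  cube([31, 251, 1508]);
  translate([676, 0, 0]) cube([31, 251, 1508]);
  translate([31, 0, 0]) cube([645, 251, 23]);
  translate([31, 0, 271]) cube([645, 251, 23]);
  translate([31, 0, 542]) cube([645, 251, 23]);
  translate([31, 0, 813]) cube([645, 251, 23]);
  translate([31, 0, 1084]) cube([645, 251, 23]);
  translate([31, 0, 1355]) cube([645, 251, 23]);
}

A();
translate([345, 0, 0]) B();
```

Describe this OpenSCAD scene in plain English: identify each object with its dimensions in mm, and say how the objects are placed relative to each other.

A is a four-legged stool. The seat is a 345×329×28 mm slab whose top surface is at z = 381 mm; four square legs, each 26×26 mm in cross-section, run from the floor (z = 0) to the underside of the seat, each flush with a corner of the seat.

B is an open bookshelf. Two side panels, each 31 mm thick, 251 mm deep and 1508 mm tall, stand 707 mm apart (outside-to-outside). Between them sit 6 shelves, each 23 mm thick and 251 mm deep, spanning the full gap between the sides. The bottom shelf rests on the floor (its underside at z = 0) and the clear gap between one shelf's top and the next shelf's underside is 248 mm.

The bookshelf is against the stool's +x side, with their −y faces flush.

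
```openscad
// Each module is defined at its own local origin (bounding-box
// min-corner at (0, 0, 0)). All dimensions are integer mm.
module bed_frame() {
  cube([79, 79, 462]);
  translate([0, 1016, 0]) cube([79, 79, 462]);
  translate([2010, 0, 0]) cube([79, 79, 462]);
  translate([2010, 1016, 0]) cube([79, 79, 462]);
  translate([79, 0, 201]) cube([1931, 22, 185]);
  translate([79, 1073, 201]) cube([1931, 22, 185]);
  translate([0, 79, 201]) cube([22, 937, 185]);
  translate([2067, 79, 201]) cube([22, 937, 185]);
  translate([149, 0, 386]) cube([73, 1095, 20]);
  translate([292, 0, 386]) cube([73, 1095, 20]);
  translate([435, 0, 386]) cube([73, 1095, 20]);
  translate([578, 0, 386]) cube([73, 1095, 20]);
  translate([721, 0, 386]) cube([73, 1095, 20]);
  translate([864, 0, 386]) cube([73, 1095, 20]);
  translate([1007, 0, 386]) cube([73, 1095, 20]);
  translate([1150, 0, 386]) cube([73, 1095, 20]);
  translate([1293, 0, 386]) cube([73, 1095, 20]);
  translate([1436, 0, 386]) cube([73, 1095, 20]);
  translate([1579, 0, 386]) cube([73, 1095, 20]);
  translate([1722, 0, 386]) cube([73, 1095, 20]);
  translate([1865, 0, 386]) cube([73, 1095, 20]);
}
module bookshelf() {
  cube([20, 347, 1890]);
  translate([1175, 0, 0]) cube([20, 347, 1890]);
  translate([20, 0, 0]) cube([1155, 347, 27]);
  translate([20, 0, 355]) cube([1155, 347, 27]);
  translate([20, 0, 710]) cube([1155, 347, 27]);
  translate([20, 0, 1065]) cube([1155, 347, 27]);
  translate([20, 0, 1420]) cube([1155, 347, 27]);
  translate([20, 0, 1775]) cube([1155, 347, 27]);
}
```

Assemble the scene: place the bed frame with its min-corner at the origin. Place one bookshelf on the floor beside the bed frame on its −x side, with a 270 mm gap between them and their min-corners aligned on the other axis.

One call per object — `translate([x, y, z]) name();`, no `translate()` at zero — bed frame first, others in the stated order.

bed_frame();
translate([-1465, 0, 0]) bookshelf();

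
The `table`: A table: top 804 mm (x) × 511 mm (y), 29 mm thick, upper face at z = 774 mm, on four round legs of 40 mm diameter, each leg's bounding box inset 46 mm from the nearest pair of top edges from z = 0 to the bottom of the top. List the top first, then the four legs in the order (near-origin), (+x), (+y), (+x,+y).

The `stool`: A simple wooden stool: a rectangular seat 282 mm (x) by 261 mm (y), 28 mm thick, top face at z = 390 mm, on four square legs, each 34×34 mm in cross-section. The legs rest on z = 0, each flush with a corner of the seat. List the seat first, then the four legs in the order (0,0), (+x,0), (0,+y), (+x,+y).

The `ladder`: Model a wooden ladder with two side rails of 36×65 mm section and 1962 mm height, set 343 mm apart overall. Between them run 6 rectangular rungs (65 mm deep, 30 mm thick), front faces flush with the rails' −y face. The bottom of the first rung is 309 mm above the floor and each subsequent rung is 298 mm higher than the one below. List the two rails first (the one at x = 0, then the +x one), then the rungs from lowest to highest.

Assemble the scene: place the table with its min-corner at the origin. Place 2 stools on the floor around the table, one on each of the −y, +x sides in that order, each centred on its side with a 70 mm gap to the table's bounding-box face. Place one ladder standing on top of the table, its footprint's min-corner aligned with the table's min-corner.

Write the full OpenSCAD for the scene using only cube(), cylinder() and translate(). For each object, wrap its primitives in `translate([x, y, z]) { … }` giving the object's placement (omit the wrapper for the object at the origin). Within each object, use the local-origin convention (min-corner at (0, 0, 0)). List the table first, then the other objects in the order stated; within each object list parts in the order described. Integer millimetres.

translate([0, 0, 745]) cube([804, 511, 29]);
translate([66, 66, 0]) cylinder(h = 745, r = 20);
translate([738, 66, 0]) cylinder(h = 745, r = 20);
translate([66, 445, 0]) cylinder(h = 745, r = 20);
translate([738, 445, 0]) cylinder(h = 745, r = 20);
translate([261, -331, 0]) {
  translate([0, 0, 362]) cube([282, 261, 28]);
  cube([34, 34, 362]);
  translate([248, 0, 0]) cube([34, 34, 362]);
  translate([0, 227, 0]) cube([34, 34, 362]);
  translate([248, 227, 0]) cube([34, 34, 362]);
}
translate([874, 125, 0]) {
  translate([0, 0, 362]) cube([282, 261, 28]);
  cube([34, 34, 362]);
  translate([248, 0, 0]) cube([34, 34, 362]);
  translate([0, 227, 0]) cube([34, 34, 362]);
  translate([248, 227, 0]) cube([34, 34, 362]);
}
translate([0, 0, 774]) {
  cube([36, 65, 1962]);
  translate([307, 0, 0]) cube([36, 65, 1962]);
  translate([36, 0, 309]) cube([271, 65, 30]);
  translate([36, 0, 607]) cube([271, 65, 30]);
  translate([36, 0, 905]) cube([271, 65, 30]);
  translate([36, 0, 1203]) cube([271, 65, 30]);
  translate([36, 0, 1501]) cube([271, 65, 30]);
  translate([36, 0, 1799]) cube([271, 65, 30]);
}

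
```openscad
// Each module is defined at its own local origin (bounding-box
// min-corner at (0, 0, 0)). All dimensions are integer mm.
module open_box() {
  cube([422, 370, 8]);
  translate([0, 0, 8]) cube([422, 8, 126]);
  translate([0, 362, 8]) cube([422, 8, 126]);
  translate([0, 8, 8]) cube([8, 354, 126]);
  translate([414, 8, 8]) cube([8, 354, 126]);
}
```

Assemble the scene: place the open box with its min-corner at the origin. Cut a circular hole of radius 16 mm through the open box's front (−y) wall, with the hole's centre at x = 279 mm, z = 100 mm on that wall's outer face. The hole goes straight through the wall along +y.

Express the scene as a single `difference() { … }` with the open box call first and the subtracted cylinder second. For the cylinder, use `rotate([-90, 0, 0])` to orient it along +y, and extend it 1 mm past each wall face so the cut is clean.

difference() {
  open_box();
  translate([279, -1, 100]) rotate([-90, 0, 0]) cylinder(h = 10, r = 16);
}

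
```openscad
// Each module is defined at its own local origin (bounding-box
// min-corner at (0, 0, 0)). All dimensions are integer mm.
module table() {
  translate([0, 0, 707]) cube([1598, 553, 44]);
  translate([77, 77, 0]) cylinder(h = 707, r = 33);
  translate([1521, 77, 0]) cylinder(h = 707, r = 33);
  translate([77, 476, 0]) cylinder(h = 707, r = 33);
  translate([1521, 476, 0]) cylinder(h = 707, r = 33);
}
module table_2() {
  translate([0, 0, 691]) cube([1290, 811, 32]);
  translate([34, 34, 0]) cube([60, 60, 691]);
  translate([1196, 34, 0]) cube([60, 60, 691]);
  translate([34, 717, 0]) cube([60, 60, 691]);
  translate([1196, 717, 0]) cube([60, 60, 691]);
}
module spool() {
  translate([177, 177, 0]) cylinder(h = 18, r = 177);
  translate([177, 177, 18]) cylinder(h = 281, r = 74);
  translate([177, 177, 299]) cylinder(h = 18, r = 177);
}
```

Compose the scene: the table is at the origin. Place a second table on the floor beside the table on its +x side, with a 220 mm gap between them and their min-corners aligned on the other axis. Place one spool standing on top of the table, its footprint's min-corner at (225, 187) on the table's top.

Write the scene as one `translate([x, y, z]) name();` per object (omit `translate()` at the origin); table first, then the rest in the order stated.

table();
translate([1818, 0, 0]) table_2();
translate([225, 187, 751]) spool();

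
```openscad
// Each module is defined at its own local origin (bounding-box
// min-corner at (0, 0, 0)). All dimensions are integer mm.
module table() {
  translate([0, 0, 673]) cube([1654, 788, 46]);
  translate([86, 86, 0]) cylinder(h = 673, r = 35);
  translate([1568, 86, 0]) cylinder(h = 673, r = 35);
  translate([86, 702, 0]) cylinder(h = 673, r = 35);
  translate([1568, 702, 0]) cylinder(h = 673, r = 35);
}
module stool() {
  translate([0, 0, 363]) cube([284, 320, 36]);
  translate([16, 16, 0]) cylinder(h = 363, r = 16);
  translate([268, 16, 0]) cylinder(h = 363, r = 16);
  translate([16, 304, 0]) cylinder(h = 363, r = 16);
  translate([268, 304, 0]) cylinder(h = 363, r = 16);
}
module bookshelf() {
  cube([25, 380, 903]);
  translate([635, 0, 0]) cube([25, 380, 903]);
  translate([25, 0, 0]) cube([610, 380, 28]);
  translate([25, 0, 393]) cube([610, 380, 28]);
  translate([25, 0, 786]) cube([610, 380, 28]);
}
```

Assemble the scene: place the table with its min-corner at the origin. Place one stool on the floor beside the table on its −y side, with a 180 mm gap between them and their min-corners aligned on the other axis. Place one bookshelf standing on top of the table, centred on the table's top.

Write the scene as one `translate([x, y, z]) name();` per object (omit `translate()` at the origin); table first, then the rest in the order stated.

table();
translate([0, -500, 0]) stool();
translate([497, 204, 719]) bookshelf();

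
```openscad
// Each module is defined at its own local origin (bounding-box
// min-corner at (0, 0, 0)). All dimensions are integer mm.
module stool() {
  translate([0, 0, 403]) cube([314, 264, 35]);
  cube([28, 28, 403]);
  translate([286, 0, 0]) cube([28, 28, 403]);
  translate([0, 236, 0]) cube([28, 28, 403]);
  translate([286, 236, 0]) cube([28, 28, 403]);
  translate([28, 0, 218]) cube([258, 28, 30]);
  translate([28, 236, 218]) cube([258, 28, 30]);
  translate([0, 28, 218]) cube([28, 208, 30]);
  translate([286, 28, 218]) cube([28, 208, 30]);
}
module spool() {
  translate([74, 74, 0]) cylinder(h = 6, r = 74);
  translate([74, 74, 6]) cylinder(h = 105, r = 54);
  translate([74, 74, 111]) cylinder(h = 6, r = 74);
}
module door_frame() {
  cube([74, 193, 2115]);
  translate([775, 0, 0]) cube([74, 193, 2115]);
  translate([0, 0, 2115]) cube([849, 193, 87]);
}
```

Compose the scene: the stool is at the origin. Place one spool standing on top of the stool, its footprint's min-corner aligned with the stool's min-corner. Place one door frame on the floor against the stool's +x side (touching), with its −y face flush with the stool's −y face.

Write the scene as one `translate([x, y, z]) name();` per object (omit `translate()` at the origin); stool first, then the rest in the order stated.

stool();
translate([0, 0, 438]) spool();
translate([314, 0, 0]) door_frame();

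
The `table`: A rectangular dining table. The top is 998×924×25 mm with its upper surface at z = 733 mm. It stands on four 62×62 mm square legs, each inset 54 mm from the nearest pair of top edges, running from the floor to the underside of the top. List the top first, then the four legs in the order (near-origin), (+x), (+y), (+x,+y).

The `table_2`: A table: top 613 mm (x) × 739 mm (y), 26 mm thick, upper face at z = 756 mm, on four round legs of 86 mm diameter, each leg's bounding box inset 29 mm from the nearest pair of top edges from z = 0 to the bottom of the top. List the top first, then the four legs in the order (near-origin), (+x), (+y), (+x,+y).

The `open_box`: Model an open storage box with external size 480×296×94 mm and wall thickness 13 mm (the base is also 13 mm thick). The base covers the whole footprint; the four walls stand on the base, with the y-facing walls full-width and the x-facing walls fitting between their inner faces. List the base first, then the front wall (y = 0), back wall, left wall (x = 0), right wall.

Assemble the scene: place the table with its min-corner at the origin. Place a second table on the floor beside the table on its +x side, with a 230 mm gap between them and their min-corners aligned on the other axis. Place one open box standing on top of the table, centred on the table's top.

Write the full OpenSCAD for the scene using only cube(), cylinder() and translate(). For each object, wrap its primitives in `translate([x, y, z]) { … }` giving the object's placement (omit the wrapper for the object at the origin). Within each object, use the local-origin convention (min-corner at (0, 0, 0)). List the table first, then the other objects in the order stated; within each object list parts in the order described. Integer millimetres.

translate([0, 0, 708]) cube([998, 924, 25]);
translate([54, 54, 0]) cube([62, 62, 708]);
translate([882, 54, 0]) cube([62, 62, 708]);
translate([54, 808, 0]) cube([62, 62, 708]);
translate([882, 808, 0]) cube([62, 62, 708]);
translate([1228, 0, 0]) {
  translate([0, 0, 730]) cube([613, 739, 26]);
  translate([72, 72, 0]) cylinder(h = 730, r = 43);
  translate([541, 72, 0]) cylinder(h = 730, r = 43);
  translate([72, 667, 0]) cylinder(h = 730, r = 43);
  translate([541, 667, 0]) cylinder(h = 730, r = 43);
}
translate([259, 314, 733]) {
  cube([480, 296, 13]);
  translate([0, 0, 13]) cube([480, 13, 81]);
  translate([0, 283, 13]) cube([480, 13, 81]);
  translate([0, 13, 13]) cube([13, 270, 81]);
  translate([467, 13, 13]) cube([13, 270, 81]);
}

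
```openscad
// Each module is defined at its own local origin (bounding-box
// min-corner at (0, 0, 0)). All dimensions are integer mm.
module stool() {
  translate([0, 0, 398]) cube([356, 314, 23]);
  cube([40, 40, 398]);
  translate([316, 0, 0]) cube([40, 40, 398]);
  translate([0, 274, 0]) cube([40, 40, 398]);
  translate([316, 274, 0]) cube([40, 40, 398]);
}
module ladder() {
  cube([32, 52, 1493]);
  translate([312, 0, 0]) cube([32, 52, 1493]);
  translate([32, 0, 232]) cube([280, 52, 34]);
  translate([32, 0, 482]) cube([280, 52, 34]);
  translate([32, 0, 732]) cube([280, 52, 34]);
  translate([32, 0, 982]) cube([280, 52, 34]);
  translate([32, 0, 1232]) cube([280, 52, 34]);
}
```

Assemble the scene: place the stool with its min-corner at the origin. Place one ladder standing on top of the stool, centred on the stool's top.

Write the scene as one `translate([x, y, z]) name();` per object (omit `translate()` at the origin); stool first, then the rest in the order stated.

stool();
translate([6, 131, 421]) ladder();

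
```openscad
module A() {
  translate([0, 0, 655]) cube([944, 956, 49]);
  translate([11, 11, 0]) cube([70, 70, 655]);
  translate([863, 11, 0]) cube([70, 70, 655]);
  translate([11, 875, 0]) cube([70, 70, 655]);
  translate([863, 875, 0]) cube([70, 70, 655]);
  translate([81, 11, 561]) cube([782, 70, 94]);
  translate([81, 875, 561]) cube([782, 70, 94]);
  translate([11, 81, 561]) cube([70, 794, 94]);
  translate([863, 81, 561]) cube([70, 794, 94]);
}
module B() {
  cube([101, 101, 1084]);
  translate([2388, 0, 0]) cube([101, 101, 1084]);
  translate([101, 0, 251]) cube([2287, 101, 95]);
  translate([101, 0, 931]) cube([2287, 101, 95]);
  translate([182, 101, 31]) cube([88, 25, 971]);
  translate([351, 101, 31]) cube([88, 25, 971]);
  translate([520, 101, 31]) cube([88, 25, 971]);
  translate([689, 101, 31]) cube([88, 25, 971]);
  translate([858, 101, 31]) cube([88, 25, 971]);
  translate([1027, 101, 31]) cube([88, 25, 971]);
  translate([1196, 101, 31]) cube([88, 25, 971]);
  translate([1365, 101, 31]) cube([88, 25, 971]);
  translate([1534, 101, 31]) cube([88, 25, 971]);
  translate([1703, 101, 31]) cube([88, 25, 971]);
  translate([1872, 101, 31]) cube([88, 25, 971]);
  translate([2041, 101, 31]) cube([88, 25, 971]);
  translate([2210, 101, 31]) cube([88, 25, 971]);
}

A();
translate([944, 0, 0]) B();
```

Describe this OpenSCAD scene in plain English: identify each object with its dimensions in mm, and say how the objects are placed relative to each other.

A is a table with a 944×956 mm rectangular top, 49 mm thick, top surface at z = 704 mm, supported by four 70×70 mm square legs, each inset 11 mm from the nearest pair of top edges, running from the floor. Four apron rails, 70 mm thick and 94 mm tall, run between adjacent legs with their top edges flush with the underside of the top and their outer faces flush with the legs' outer faces.

B is a fence section. Two 101×101 mm posts, 1084 mm tall, stand on the floor with a clear span of 2287 mm between their inner faces. Two horizontal rails of 101×95 mm section span the gap between the posts with their undersides at z = 251 mm and z = 931 mm, flush with the posts' −y face. 13 pickets, each 88 mm wide, 25 mm thick and 971 mm tall, are fixed to the +y face of the rails with their bottoms at z = 31 mm, evenly spaced across the span with equal gaps (rounded down to the nearest mm) at the −x end and between each pair — any rounding remainder accumulates at the +x end.

The fence section is against the table's +x side, with their −y faces flush.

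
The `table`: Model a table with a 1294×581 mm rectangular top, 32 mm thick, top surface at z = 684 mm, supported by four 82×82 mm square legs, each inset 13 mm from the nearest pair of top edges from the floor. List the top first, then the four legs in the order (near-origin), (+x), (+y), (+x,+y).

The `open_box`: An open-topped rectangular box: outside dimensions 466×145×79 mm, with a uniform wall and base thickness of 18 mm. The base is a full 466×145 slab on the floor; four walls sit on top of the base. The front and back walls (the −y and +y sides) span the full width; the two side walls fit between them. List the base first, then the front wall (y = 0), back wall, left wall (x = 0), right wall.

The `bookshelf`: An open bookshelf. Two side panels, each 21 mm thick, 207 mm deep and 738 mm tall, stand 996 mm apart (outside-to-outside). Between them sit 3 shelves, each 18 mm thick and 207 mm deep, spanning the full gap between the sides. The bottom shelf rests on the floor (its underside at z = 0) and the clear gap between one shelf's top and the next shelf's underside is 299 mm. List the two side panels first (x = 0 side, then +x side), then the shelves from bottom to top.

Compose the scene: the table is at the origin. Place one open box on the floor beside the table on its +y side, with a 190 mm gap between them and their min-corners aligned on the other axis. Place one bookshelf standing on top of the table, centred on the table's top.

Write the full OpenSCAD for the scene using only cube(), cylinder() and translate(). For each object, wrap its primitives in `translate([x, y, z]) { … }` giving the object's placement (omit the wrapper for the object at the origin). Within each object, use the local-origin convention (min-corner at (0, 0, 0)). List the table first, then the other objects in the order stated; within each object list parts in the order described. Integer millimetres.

translate([0, 0, 652]) cube([1294, 581, 32]);
translate([13, 13, 0]) cube([82, 82, 652]);
translate([1199, 13, 0]) cube([82, 82, 652]);
translate([13, 486, 0]) cube([82, 82, 652]);
translate([1199, 486, 0]) cube([82, 82, 652]);
translate([0, 771, 0]) {
  cube([466, 145, 18]);
  translate([0, 0, 18]) cube([466, 18, 61]);
  translate([0, 127, 18]) cube([466, 18, 61]);
  translate([0, 18, 18]) cube([18, 109, 61]);
  translate([448, 18, 18]) cube([18, 109, 61]);
}
translate([149, 187, 684]) {
  cube([21, 207, 738]);
  translate([975, 0, 0]) cube([21, 207, 738]);
  translate([21, 0, 0]) cube([954, 207, 18]);
  translate([21, 0, 317]) cube([954, 207, 18]);
  translate([21, 0, 634]) cube([954, 207, 18]);
}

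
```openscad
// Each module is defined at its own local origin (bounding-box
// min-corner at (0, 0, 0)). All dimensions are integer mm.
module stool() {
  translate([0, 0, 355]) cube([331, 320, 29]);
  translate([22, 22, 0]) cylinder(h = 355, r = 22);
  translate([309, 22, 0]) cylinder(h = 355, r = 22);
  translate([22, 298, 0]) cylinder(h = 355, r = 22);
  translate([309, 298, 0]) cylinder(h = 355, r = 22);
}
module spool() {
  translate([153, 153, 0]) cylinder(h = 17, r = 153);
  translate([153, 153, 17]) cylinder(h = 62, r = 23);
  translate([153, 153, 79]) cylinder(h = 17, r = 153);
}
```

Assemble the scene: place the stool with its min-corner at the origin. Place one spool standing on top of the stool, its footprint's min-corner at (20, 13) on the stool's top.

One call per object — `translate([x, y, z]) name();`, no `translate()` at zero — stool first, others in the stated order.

stool();
translate([20, 13, 384]) spool();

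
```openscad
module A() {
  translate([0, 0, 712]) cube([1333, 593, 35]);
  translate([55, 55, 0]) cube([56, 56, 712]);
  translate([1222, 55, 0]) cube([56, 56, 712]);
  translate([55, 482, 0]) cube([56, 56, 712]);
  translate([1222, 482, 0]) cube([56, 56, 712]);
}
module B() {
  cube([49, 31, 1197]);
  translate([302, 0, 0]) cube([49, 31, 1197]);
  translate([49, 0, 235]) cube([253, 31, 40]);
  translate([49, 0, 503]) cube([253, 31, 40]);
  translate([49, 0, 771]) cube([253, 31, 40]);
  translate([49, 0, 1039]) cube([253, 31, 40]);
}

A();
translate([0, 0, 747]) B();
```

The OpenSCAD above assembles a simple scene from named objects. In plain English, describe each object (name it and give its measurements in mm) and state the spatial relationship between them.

A is a table with a 1333×593 mm rectangular top, 35 mm thick, top surface at z = 747 mm, supported by four 56×56 mm square legs, each inset 55 mm from the nearest pair of top edges, running from the floor.

B is a straight ladder. Two 49×31 mm vertical rails, 1197 mm tall, stand 351 mm apart (outside-to-outside) with their front faces coplanar on the −y side. 4 rungs, each 31 mm deep and 40 mm tall, span between the inner faces of the rails, front faces flush with the rails. The lowest rung's underside is at z = 235 mm and rungs are spaced 268 mm apart (underside to underside).

The ladder is on top of the table.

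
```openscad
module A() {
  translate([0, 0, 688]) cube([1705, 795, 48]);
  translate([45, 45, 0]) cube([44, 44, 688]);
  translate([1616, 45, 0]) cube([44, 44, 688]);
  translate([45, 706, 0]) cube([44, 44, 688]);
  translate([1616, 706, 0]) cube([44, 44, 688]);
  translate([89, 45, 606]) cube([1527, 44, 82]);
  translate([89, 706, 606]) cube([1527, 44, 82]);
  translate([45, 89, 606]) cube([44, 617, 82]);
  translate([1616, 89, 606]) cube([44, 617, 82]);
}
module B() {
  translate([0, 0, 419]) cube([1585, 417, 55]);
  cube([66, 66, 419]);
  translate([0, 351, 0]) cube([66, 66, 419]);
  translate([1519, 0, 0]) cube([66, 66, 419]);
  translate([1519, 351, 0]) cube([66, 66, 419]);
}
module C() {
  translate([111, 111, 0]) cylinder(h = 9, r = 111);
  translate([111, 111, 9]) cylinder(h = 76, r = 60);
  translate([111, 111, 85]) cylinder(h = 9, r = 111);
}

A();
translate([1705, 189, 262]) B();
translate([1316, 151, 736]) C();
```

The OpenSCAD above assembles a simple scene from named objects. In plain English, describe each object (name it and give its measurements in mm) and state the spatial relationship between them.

A is a rectangular dining table. The top is 1705×795×48 mm with its upper surface at z = 736 mm. It stands on four 44×44 mm square legs, each inset 45 mm from the nearest pair of top edges, running from the floor to the underside of the top. Four apron rails, 44 mm thick and 82 mm tall, run between adjacent legs with their top edges flush with the underside of the top and their outer faces flush with the legs' outer faces.

B is a long wooden bench with a 1585 mm (x) × 417 mm (y) seat, 55 mm thick, its top surface 474 mm above the floor. Four 66 mm square legs at the seat corners, flush with the edges, run from z = 0 to the seat underside.

C is a spool: two coaxial disc flanges of radius 111 mm and thickness 9 mm, joined by a core cylinder of radius 60 mm and height 76 mm. The lower flange rests on z = 0 and the three cylinders share a vertical axis.

The bench is beside the table with their tops flush at z = 736. The spool is on top of the table.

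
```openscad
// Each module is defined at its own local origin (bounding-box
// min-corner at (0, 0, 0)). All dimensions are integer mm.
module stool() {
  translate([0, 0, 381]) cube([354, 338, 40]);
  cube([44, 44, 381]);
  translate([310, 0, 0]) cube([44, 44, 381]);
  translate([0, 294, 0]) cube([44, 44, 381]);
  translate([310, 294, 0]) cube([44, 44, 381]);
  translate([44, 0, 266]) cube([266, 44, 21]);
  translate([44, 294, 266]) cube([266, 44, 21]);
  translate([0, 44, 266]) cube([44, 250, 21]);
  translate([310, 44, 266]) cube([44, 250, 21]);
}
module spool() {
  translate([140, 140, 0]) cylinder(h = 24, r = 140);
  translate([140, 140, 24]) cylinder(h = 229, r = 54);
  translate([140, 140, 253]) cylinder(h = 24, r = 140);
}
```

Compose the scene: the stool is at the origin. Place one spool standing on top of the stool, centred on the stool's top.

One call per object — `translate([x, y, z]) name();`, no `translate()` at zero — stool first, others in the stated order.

stool();
translate([37, 29, 421]) spool();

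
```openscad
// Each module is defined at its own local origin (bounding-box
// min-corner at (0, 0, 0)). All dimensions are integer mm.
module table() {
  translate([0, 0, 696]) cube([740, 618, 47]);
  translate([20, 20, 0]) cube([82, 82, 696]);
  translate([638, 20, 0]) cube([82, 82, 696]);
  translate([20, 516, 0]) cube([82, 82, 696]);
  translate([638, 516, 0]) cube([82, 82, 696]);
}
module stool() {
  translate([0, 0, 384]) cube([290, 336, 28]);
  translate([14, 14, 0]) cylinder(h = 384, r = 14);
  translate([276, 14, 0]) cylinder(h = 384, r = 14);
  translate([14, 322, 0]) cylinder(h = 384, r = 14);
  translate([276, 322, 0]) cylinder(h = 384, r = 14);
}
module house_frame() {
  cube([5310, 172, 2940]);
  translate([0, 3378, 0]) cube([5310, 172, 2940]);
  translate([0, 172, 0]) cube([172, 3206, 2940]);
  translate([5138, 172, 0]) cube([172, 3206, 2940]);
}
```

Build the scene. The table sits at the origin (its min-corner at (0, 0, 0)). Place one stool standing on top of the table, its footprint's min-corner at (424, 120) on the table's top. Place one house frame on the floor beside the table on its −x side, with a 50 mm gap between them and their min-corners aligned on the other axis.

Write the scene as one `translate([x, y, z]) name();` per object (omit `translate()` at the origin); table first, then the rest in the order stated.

table();
translate([424, 120, 743]) stool();
translate([-5360, 0, 0]) house_frame();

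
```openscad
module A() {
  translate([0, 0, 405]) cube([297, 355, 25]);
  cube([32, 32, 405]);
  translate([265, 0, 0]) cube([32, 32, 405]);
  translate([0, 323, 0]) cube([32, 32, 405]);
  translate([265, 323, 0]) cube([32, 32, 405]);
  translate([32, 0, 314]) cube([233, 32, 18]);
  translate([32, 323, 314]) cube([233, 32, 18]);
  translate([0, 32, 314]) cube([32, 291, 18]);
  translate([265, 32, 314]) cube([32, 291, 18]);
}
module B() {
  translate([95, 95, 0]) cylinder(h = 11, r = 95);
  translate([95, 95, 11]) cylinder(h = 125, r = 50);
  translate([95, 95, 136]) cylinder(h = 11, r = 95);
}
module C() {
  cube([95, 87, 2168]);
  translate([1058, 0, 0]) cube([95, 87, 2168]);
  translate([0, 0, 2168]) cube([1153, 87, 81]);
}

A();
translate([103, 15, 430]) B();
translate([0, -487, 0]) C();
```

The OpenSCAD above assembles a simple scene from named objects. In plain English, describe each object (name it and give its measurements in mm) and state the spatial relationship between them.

A is a simple wooden stool: a rectangular seat 297 mm (x) by 355 mm (y), 25 mm thick, top face at z = 430 mm, on four square legs, each 32×32 mm in cross-section. The legs rest on z = 0, each flush with a corner of the seat. Four stretchers, 32 mm wide and 18 mm tall, connect adjacent legs with their undersides at z = 314 mm, each running between the inner faces of the legs it joins and aligned with the legs' outer faces on the other axis.

B is a spool: two coaxial disc flanges of radius 95 mm and thickness 11 mm, joined by a core cylinder of radius 50 mm and height 125 mm. The lower flange rests on z = 0 and the three cylinders share a vertical axis.

C is a rectangular door frame: two vertical jambs of 95×87 mm section, 2168 mm tall, with a clear opening 963 mm wide between their inner faces. A header 81 mm tall and 87 mm deep lies on top of the jambs and spans the full outside width.

The spool is on top of the stool. The door frame is on the floor beside the stool on its −y side.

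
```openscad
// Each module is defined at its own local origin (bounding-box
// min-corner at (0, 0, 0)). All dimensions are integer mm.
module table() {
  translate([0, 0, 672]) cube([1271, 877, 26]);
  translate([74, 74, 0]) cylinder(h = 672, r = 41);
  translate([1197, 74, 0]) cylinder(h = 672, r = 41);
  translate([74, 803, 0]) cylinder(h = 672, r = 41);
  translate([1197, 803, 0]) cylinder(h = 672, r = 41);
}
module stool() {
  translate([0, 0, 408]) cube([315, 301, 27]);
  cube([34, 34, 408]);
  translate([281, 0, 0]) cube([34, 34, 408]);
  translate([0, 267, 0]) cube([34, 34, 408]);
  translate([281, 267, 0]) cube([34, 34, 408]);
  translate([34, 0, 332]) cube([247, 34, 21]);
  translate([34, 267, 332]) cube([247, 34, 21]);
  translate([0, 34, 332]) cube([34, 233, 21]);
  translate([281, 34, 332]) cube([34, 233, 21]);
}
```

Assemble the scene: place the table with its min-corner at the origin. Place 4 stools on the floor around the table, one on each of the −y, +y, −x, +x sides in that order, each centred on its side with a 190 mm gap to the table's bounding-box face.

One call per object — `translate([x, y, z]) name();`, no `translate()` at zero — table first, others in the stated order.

table();
translate([478, -491, 0]) stool();
translate([478, 1067, 0]) stool();
translate([-505, 288, 0]) stool();
translate([1461, 288, 0]) stool();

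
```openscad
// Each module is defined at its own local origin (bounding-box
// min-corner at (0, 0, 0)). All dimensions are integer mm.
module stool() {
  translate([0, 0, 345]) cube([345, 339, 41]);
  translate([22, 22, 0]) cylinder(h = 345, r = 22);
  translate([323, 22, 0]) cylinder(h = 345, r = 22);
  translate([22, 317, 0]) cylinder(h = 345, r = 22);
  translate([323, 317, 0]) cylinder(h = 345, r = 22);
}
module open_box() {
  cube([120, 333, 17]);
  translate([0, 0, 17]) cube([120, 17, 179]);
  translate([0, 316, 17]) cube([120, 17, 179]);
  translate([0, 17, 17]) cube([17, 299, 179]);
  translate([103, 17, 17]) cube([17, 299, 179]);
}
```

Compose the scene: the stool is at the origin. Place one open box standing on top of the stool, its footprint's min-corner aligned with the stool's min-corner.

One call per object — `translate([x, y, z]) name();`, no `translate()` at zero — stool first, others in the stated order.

stool();
translate([0, 0, 386]) open_box();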